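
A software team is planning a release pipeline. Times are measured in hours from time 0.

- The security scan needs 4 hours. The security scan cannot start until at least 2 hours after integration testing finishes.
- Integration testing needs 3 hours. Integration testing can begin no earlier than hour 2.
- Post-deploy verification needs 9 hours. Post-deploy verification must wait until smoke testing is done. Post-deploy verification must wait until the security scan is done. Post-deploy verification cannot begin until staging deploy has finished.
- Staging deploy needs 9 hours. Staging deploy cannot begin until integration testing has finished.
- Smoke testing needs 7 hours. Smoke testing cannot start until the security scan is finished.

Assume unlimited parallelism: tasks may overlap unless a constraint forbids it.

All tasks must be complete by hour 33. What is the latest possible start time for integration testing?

8

To finish by hour 33, post-deploy verification (duration 9) must start no later than hour 24.
Smoke testing has to be done before post-deploy verification (must start by hour 24). That means finishing by hour 24, i.e. starting by 24 − 7 = hour 17.
The security scan must finish in time for smoke testing (must start by hour 17); post-deploy verification (must start by hour 24). The tightest is hour 17, so the security scan must start by 17 − 4 = hour 13.
Since post-deploy verification (must start by hour 24) depends on it, staging deploy must finish by hour 24. Backing off its 9-hour duration gives a latest start of hour 15.
Integration testing must finish in time for the security scan (must start by hour 13, minus 2-hour gap → hour 11); staging deploy (must start by hour 15). The tightest is hour 11, so integration testing must start by 11 − 3 = hour 8.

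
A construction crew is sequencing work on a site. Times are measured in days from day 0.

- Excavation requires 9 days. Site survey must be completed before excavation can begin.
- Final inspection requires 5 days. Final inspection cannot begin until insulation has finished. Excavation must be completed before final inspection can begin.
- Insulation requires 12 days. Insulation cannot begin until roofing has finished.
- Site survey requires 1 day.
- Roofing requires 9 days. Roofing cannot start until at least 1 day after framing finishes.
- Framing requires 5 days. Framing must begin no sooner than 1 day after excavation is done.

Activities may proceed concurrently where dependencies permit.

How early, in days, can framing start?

11

Nothing blocks site survey, so it runs from day 0 to day 1.
Excavation waits on site survey (finishes day 1), so it starts at day 1 and finishes at 1 + 9 = day 10.
Framing waits on excavation (finishes day 10, plus 1-day gap → day 11), so the earliest it can start is day 11.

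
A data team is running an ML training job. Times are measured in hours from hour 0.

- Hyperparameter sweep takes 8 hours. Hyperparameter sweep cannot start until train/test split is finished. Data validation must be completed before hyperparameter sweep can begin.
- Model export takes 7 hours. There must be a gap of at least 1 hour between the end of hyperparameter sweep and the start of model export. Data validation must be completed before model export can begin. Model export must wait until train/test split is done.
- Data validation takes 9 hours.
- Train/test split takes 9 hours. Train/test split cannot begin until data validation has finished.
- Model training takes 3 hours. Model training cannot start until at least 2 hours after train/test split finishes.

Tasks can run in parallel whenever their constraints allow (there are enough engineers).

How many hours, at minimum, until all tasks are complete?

34

Nothing blocks data validation, so it runs from hour 0 to hour 9.
Train/test split cannot begin until data validation (finishes hour 9). It runs from hour 9 to 9 + 9 = hour 18.
After train/test split (finishes hour 18, plus 2-hour gap → hour 20), model training can start at hour 20 and finishes at hour 23.
For hyperparameter sweep: train/test split (finishes hour 18); data validation (finishes hour 9). Taking the maximum gives a start of hour 18, and it finishes at 18 + 8 = hour 26.
Model export cannot start until hyperparameter sweep (finishes hour 26, plus 1-hour gap → hour 27); data validation (finishes hour 9); train/test split (finishes hour 18). The controlling bound is hour 27, so model export finishes at 27 + 7 = hour 34.
All tasks are finished once the last one completes. Finish times: Data validation at 9, Train/test split at 18, Hyperparameter sweep at 26, Model training at 23, Model export at 34. The latest is hour 34.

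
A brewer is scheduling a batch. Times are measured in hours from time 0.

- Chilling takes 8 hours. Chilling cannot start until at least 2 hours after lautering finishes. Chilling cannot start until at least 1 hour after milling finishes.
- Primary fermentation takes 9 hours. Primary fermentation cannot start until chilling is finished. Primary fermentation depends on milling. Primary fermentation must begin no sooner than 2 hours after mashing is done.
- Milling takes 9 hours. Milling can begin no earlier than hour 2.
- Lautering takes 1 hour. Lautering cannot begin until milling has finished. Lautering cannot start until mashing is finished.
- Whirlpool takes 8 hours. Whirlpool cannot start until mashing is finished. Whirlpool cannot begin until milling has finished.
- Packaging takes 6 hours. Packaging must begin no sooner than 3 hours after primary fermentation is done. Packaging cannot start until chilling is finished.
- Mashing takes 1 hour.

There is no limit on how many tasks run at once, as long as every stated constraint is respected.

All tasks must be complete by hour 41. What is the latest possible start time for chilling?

To finish by hour 41, packaging (duration 6) must start no later than hour 35.
Primary fermentation has to be done before packaging (must start by hour 35, minus 3-hour gap → hour 32). That means finishing by hour 32, i.e. starting by 32 − 9 = hour 23.
Chilling feeds primary fermentation (must start by hour 23); packaging (must start by hour 35). Taking the minimum, chilling must finish by hour 23 and start by 23 − 8 = hour 15.

15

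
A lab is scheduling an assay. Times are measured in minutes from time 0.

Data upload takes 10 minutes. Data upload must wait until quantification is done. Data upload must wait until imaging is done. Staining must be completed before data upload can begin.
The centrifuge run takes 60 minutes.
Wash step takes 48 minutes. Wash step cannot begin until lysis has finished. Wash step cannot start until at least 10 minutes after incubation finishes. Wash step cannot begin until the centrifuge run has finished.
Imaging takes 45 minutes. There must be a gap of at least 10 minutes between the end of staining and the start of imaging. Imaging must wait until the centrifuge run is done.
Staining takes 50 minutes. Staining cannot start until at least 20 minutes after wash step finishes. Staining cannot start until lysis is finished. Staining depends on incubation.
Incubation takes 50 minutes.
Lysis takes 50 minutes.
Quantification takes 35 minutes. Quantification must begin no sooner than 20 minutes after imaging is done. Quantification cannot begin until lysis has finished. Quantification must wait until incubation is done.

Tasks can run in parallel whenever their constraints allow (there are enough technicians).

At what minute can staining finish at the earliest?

178

The centrifuge run can start immediately at minute 0; it finishes at minute 60.
Incubation can start immediately at minute 0; it finishes at minute 50.
Lysis has no prerequisites, so it starts at minute 0 and finishes at minute 50.
For wash step: lysis (finishes minute 50); incubation (finishes minute 50, plus 10-minute gap → minute 60); the centrifuge run (finishes minute 60). Taking the maximum gives a start of minute 60, and it finishes at 60 + 48 = minute 108.
For staining: wash step (finishes minute 108, plus 20-minute gap → minute 128); lysis (finishes minute 50); incubation (finishes minute 50). Taking the maximum gives a start of minute 128, and it finishes at 128 + 50 = minute 178.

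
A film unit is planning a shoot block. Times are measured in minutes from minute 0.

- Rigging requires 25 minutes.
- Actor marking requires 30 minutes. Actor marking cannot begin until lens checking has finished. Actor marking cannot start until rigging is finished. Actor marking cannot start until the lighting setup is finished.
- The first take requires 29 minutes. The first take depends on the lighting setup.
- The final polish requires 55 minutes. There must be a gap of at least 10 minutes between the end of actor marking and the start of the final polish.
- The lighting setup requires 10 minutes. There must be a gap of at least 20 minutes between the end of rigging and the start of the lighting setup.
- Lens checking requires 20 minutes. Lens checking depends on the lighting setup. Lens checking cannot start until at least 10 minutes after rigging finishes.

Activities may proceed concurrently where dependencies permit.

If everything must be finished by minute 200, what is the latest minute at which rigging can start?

30

The final polish has no dependents, so it just needs to finish by minute 200. Starting by 200 − 55 = minute 145 achieves that.
Since the final polish (must start by minute 145, minus 10-minute gap → minute 135) depends on it, actor marking must finish by minute 135. Backing off its 30-minute duration gives a latest start of minute 105.
Lens checking feeds into actor marking (must start by minute 105); so lens checking must finish by minute 105 and therefore start by minute 85.
Nothing follows the first take; the deadline of minute 200 is its only limit. It must start by 200 − 29 = minute 171.
For the lighting setup: lens checking (must start by minute 85); actor marking (must start by minute 105); the first take (must start by minute 171). The most restrictive is minute 85; with a 10-minute duration, the lighting setup must start by minute 75.
Rigging must finish in time for the lighting setup (must start by minute 75, minus 20-minute gap → minute 55); lens checking (must start by minute 85, minus 10-minute gap → minute 75); actor marking (must start by minute 105). The tightest is minute 55, so rigging must start by 55 − 25 = minute 30.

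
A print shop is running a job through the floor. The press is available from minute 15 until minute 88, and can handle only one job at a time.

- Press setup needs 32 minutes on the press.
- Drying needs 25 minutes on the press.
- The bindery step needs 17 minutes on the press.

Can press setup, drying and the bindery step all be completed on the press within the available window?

The press window is 88 − 15 = 73 minutes.
Running back to back, the jobs need 32 + 25 + 17 = 74 minutes on the press.
Since 74 > 73, they cannot all fit.

No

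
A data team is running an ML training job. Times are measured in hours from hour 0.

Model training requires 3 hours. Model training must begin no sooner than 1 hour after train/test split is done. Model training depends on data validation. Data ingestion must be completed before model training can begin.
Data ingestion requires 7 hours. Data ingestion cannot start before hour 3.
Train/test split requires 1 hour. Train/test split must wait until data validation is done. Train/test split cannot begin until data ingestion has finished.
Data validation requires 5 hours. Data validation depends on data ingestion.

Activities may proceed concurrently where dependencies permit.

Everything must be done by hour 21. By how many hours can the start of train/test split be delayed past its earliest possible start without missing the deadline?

1

Data ingestion cannot begin until its own release at hour 3. It runs from hour 3 to 3 + 7 = hour 10.
Data validation cannot begin until data ingestion (finishes hour 10). It runs from hour 10 to 10 + 5 = hour 15.
For train/test split: data validation (finishes hour 15); data ingestion (finishes hour 10). Taking the maximum gives a start of hour 15, and it finishes at 15 + 1 = hour 16.

Working backward from the deadline:
To finish by hour 21, model training (duration 3) must start no later than hour 18.
Train/test split has to be done before model training (must start by hour 18, minus 1-hour gap → hour 17). That means finishing by hour 17, i.e. starting by 17 − 1 = hour 16.
So train/test split can start as early as hour 15 and as late as hour 16, giving 16 − 15 = 1 hour of slack.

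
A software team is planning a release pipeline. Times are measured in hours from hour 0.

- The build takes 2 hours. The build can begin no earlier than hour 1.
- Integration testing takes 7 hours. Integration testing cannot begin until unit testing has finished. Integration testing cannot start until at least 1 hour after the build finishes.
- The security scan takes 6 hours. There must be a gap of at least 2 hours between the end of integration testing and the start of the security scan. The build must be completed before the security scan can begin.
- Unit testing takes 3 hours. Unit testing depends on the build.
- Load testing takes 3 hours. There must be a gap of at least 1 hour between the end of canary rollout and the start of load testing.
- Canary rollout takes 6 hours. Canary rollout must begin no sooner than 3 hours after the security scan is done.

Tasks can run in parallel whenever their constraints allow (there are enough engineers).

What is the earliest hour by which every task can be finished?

The build waits on its own release at hour 1, so it starts at hour 1 and finishes at 1 + 2 = hour 3.
After the build (finishes hour 3), unit testing can start at hour 3 and finishes at hour 6.
Integration testing needs all of unit testing (finishes hour 6); the build (finishes hour 3, plus 1-hour gap → hour 4). That puts its earliest start at hour 6; it finishes at 6 + 7 = hour 13.
The security scan cannot start until integration testing (finishes hour 13, plus 2-hour gap → hour 15); the build (finishes hour 3). The controlling bound is hour 15, so the security scan finishes at 15 + 6 = hour 21.
After the security scan (finishes hour 21, plus 3-hour gap → hour 24), canary rollout can start at hour 24 and finishes at hour 30.
Load testing waits on canary rollout (finishes hour 30, plus 1-hour gap → hour 31), so it starts at hour 31 and finishes at 31 + 3 = hour 34.
All tasks are finished once the last one completes. Finish times: The build at 3, Unit testing at 6, Integration testing at 13, The security scan at 21, Canary rollout at 30, Load testing at 34. The latest is hour 34.

34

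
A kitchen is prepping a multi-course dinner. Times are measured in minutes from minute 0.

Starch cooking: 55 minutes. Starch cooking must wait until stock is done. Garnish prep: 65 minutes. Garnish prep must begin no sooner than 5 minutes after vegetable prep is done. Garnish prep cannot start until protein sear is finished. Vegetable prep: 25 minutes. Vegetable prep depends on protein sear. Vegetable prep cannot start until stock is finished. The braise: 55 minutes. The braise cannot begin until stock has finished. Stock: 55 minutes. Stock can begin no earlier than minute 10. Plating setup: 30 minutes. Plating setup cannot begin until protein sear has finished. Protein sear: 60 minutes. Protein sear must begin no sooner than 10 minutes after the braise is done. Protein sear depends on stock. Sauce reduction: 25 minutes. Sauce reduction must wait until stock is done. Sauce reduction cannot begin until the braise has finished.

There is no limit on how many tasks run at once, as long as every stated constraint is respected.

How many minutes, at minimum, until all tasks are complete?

Stock cannot begin until its own release at minute 10. It runs from minute 10 to 10 + 55 = minute 65.
After stock (finishes minute 65), starch cooking can start at minute 65 and finishes at minute 120.
The braise waits on stock (finishes minute 65), so it starts at minute 65 and finishes at 65 + 55 = minute 120.
Sauce reduction needs all of stock (finishes minute 65); the braise (finishes minute 120). That puts its earliest start at minute 120; it finishes at 120 + 25 = minute 145.
For protein sear: the braise (finishes minute 120, plus 10-minute gap → minute 130); stock (finishes minute 65). Taking the maximum gives a start of minute 130, and it finishes at 130 + 60 = minute 190.
Plating setup waits on protein sear (finishes minute 190), so it starts at minute 190 and finishes at 190 + 30 = minute 220.
Vegetable prep needs all of protein sear (finishes minute 190); stock (finishes minute 65). That puts its earliest start at minute 190; it finishes at 190 + 25 = minute 215.
Garnish prep has to wait for vegetable prep (finishes minute 215, plus 5-minute gap → minute 220); protein sear (finishes minute 190). The latest of these is minute 220, so garnish prep runs minute 220 to 220 + 65 = minute 285.
All tasks are finished once the last one completes. Finish times: Stock at 65, The braise at 120, Protein sear at 190, Vegetable prep at 215, Sauce reduction at 145, Starch cooking at 120, Plating setup at 220, Garnish prep at 285. The latest is minute 285.

285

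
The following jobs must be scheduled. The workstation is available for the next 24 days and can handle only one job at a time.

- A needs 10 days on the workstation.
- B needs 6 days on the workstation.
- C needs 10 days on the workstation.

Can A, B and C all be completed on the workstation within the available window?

Running back to back, the jobs need 10 + 6 + 10 = 26 days on the workstation.
Since 26 > 24, they cannot all fit.

No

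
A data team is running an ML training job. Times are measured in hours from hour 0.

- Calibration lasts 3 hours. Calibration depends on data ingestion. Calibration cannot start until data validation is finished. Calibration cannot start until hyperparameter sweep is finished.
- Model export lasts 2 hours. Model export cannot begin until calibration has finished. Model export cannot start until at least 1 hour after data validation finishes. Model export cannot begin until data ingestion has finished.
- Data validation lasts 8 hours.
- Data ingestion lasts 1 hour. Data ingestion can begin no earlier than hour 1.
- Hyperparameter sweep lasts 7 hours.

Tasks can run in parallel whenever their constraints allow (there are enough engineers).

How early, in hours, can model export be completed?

Hyperparameter sweep can start immediately at hour 0; it finishes at hour 7.
Nothing blocks data validation, so it runs from hour 0 to hour 8.
Data ingestion cannot begin until its own release at hour 1. It runs from hour 1 to 1 + 1 = hour 2.
Calibration has to wait for data ingestion (finishes hour 2); data validation (finishes hour 8); hyperparameter sweep (finishes hour 7). The latest of these is hour 8, so calibration runs hour 8 to 8 + 3 = hour 11.
Model export cannot start until calibration (finishes hour 11); data validation (finishes hour 8, plus 1-hour gap → hour 9); data ingestion (finishes hour 2). The controlling bound is hour 11, so model export finishes at 11 + 2 = hour 13.

13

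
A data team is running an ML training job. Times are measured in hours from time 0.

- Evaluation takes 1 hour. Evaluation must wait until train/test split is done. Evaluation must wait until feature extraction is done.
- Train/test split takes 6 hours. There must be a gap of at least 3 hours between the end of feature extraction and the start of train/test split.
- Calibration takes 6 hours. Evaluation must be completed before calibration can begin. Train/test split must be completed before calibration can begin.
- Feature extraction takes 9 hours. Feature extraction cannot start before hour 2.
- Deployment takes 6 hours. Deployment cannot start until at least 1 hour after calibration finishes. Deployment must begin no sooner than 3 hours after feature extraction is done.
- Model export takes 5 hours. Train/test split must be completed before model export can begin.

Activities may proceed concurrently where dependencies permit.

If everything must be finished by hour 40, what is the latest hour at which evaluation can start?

26

To finish by hour 40, deployment (duration 6) must start no later than hour 34.
Calibration has to be done before deployment (must start by hour 34, minus 1-hour gap → hour 33). That means finishing by hour 33, i.e. starting by 33 − 6 = hour 27.
Evaluation has to be done before calibration (must start by hour 27). That means finishing by hour 27, i.e. starting by 27 − 1 = hour 26.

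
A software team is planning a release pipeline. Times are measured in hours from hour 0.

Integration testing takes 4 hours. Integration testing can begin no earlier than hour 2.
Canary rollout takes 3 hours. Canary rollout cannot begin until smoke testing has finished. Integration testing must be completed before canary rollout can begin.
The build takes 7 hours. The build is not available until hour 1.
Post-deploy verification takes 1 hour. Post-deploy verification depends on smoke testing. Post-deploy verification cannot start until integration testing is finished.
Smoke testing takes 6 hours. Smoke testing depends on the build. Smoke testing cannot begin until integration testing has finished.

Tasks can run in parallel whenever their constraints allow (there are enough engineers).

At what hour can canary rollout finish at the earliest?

After its own release at hour 2, integration testing can start at hour 2 and finishes at hour 6.
After its own release at hour 1, the build can start at hour 1 and finishes at hour 8.
For smoke testing: the build (finishes hour 8); integration testing (finishes hour 6). Taking the maximum gives a start of hour 8, and it finishes at 8 + 6 = hour 14.
Canary rollout cannot start until smoke testing (finishes hour 14); integration testing (finishes hour 6). The controlling bound is hour 14, so canary rollout finishes at 14 + 3 = hour 17.

17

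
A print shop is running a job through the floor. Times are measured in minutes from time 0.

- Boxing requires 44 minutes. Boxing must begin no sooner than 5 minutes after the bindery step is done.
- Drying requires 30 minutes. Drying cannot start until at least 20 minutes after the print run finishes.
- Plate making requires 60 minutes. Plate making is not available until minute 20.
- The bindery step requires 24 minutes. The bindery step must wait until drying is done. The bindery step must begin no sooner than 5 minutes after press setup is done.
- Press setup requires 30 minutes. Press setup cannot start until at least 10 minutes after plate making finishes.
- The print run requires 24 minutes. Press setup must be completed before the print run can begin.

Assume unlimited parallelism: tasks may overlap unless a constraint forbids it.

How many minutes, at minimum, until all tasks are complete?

267

Plate making cannot begin until its own release at minute 20. It runs from minute 20 to 20 + 60 = minute 80.
Press setup cannot begin until plate making (finishes minute 80, plus 10-minute gap → minute 90). It runs from minute 90 to 90 + 30 = minute 120.
The print run waits on press setup (finishes minute 120), so it starts at minute 120 and finishes at 120 + 24 = minute 144.
After the print run (finishes minute 144, plus 20-minute gap → minute 164), drying can start at minute 164 and finishes at minute 194.
The bindery step cannot start until drying (finishes minute 194); press setup (finishes minute 120, plus 5-minute gap → minute 125). The controlling bound is minute 194, so the bindery step finishes at 194 + 24 = minute 218.
Boxing cannot begin until the bindery step (finishes minute 218, plus 5-minute gap → minute 223). It runs from minute 223 to 223 + 44 = minute 267.
All tasks are finished once the last one completes. Finish times: Plate making at 80, Press setup at 120, The print run at 144, Drying at 194, The bindery step at 218, Boxing at 267. The latest is minute 267.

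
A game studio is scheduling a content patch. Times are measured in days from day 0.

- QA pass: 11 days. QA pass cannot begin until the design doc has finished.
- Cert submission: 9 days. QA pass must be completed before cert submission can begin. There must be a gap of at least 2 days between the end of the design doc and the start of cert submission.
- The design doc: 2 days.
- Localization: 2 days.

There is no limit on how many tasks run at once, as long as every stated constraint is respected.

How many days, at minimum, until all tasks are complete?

Localization can start immediately at day 0; it finishes at day 2.
The design doc can start immediately at day 0; it finishes at day 2.
QA pass cannot begin until the design doc (finishes day 2). It runs from day 2 to 2 + 11 = day 13.
Cert submission cannot start until QA pass (finishes day 13); the design doc (finishes day 2, plus 2-day gap → day 4). The controlling bound is day 13, so cert submission finishes at 13 + 9 = day 22.
All tasks are finished once the last one completes. Finish times: The design doc at 2, Localization at 2, QA pass at 13, Cert submission at 22. The latest is day 22.

22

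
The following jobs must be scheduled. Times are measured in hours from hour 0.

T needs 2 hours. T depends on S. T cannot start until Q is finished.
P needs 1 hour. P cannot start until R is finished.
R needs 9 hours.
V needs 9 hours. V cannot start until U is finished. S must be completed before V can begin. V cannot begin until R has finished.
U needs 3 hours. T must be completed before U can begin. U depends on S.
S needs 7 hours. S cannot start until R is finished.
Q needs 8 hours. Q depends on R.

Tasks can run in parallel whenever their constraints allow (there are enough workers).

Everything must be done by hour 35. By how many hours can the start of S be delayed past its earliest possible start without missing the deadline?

5

R has no prerequisites, so it starts at hour 0 and finishes at hour 9.
S waits on R (finishes hour 9), so it starts at hour 9 and finishes at 9 + 7 = hour 16.

Working backward from the deadline:
V must finish by hour 35; it takes 9 hours, so it must start by 35 − 9 = hour 26.
U has to be done before V (must start by hour 26). That means finishing by hour 26, i.e. starting by 26 − 3 = hour 23.
Since U (must start by hour 23) depends on it, T must finish by hour 23. Backing off its 2-hour duration gives a latest start of hour 21.
For S: T (must start by hour 21); U (must start by hour 23); V (must start by hour 26). The most restrictive is hour 21; with a 7-hour duration, S must start by hour 14.
So S can start as early as hour 9 and as late as hour 14, giving 14 − 9 = 5 hours of slack.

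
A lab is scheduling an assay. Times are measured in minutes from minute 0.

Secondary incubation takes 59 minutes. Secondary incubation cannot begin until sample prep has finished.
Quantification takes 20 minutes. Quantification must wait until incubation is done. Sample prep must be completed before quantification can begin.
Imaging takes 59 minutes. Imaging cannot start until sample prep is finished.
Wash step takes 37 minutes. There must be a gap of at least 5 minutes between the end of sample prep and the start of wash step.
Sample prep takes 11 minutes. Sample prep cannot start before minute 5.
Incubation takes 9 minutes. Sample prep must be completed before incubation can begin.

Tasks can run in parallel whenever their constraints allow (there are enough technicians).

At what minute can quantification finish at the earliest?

After its own release at minute 5, sample prep can start at minute 5 and finishes at minute 16.
Incubation waits on sample prep (finishes minute 16), so it starts at minute 16 and finishes at 16 + 9 = minute 25.
For quantification: incubation (finishes minute 25); sample prep (finishes minute 16). Taking the maximum gives a start of minute 25, and it finishes at 25 + 20 = minute 45.

45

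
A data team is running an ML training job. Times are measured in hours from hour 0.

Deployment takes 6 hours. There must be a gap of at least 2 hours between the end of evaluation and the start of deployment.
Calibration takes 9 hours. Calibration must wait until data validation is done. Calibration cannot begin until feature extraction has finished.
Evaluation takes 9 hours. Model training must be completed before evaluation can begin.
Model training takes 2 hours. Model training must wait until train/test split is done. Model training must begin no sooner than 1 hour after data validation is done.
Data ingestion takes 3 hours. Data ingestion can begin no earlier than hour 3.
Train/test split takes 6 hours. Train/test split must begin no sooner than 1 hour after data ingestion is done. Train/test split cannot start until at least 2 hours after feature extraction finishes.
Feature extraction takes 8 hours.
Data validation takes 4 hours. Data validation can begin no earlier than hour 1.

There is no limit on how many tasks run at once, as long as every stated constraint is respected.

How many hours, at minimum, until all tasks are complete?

Feature extraction has no prerequisites, so it starts at hour 0 and finishes at hour 8.
After its own release at hour 1, data validation can start at hour 1 and finishes at hour 5.
For calibration: data validation (finishes hour 5); feature extraction (finishes hour 8). Taking the maximum gives a start of hour 8, and it finishes at 8 + 9 = hour 17.
After its own release at hour 3, data ingestion can start at hour 3 and finishes at hour 6.
For train/test split: data ingestion (finishes hour 6, plus 1-hour gap → hour 7); feature extraction (finishes hour 8, plus 2-hour gap → hour 10). Taking the maximum gives a start of hour 10, and it finishes at 10 + 6 = hour 16.
Model training needs all of train/test split (finishes hour 16); data validation (finishes hour 5, plus 1-hour gap → hour 6). That puts its earliest start at hour 16; it finishes at 16 + 2 = hour 18.
After model training (finishes hour 18), evaluation can start at hour 18 and finishes at hour 27.
After evaluation (finishes hour 27, plus 2-hour gap → hour 29), deployment can start at hour 29 and finishes at hour 35.
All tasks are finished once the last one completes. Finish times: Data ingestion at 6, Data validation at 5, Feature extraction at 8, Train/test split at 16, Model training at 18, Evaluation at 27, Calibration at 17, Deployment at 35. The latest is hour 35.

35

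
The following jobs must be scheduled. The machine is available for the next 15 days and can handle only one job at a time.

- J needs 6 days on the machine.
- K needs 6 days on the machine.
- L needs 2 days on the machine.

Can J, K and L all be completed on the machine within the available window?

Running back to back, the jobs need 6 + 6 + 2 = 14 days on the machine.
Since 14 ≤ 15, they fit within the window.

Yes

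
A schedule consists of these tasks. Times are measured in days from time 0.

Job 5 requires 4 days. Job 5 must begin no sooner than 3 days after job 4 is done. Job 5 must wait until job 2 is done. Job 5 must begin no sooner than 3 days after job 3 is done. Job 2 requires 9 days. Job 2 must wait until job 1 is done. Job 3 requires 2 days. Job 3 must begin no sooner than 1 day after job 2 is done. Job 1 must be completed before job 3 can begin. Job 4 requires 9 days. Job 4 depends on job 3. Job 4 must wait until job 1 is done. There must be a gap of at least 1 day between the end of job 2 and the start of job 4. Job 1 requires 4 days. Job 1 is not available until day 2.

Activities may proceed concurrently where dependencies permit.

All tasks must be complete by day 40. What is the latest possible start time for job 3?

Job 5 has no dependents, so it just needs to finish by day 40. Starting by 40 − 4 = day 36 achieves that.
Job 4 must finish before job 5 (must start by day 36, minus 3-day gap → day 33). With a 9-day duration, job 4 must start by 33 − 9 = day 24.
Job 3 must finish in time for job 4 (must start by day 24); job 5 (must start by day 36, minus 3-day gap → day 33). The tightest is day 24, so job 3 must start by 24 − 2 = day 22.

22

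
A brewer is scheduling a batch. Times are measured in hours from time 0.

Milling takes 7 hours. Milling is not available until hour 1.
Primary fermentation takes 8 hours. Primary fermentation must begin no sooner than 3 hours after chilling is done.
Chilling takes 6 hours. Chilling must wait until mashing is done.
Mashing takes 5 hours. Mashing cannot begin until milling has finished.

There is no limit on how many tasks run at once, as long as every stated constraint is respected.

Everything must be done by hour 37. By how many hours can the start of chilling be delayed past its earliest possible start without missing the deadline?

Milling cannot begin until its own release at hour 1. It runs from hour 1 to 1 + 7 = hour 8.
After milling (finishes hour 8), mashing can start at hour 8 and finishes at hour 13.
Chilling waits on mashing (finishes hour 13), so it starts at hour 13 and finishes at 13 + 6 = hour 19.

Working backward from the deadline:
To finish by hour 37, primary fermentation (duration 8) must start no later than hour 29.
Chilling must finish before primary fermentation (must start by hour 29, minus 3-hour gap → hour 26). With a 6-hour duration, chilling must start by 26 − 6 = hour 20.
So chilling can start as early as hour 13 and as late as hour 20, giving 20 − 13 = 7 hours of slack.

7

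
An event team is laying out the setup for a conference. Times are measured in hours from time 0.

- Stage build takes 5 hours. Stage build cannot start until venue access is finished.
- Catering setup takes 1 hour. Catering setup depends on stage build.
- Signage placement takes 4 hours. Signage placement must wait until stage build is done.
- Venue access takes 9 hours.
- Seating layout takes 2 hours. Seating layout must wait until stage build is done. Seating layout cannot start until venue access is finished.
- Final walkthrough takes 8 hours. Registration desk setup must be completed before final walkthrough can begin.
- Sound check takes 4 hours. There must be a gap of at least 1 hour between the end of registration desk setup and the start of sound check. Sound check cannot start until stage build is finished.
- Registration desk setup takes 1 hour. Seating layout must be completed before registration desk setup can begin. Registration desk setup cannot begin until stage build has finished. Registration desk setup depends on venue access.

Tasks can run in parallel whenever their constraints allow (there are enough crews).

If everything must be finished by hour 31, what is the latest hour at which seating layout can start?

20

Sound check must finish by hour 31; it takes 4 hours, so it must start by 31 − 4 = hour 27.
Final walkthrough has no dependents, so it just needs to finish by hour 31. Starting by 31 − 8 = hour 23 achieves that.
Registration desk setup feeds sound check (must start by hour 27, minus 1-hour gap → hour 26); final walkthrough (must start by hour 23). Taking the minimum, registration desk setup must finish by hour 23 and start by 23 − 1 = hour 22.
Since registration desk setup (must start by hour 22) depends on it, seating layout must finish by hour 22. Backing off its 2-hour duration gives a latest start of hour 20.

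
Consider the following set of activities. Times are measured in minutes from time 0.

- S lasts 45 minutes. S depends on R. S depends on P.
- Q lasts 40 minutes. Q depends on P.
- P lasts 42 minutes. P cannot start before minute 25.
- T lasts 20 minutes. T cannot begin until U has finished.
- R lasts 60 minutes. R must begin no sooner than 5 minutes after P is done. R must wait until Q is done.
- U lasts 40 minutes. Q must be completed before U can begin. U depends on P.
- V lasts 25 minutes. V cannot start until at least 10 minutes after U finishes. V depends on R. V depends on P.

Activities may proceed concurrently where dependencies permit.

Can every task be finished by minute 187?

No

After its own release at minute 25, P can start at minute 25 and finishes at minute 67.
After P (finishes minute 67), Q can start at minute 67 and finishes at minute 107.
U needs all of Q (finishes minute 107); P (finishes minute 67). That puts its earliest start at minute 107; it finishes at 107 + 40 = minute 147.
T cannot begin until U (finishes minute 147). It runs from minute 147 to 147 + 20 = minute 167.
R cannot start until P (finishes minute 67, plus 5-minute gap → minute 72); Q (finishes minute 107). The controlling bound is minute 107, so R finishes at 107 + 60 = minute 167.
V needs all of U (finishes minute 147, plus 10-minute gap → minute 157); R (finishes minute 167); P (finishes minute 67). That puts its earliest start at minute 167; it finishes at 167 + 25 = minute 192.
For S: R (finishes minute 167); P (finishes minute 67). Taking the maximum gives a start of minute 167, and it finishes at 167 + 45 = minute 212.
The earliest everything can be done is minute 212, which is after the deadline of 187, so it is not possible.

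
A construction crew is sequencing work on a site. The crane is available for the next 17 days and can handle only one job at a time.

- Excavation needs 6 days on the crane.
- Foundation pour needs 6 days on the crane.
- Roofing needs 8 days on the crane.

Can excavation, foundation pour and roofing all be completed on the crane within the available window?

Running back to back, the jobs need 6 + 6 + 8 = 20 days on the crane.
Since 20 > 17, they cannot all fit.

No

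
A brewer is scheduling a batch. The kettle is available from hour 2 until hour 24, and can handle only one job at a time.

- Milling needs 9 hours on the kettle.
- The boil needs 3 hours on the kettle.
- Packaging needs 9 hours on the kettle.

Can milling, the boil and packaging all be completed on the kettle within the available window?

Yes

The kettle window is 24 − 2 = 22 hours.
Running back to back, the jobs need 9 + 3 + 9 = 21 hours on the kettle.
Since 21 ≤ 22, they fit within the window.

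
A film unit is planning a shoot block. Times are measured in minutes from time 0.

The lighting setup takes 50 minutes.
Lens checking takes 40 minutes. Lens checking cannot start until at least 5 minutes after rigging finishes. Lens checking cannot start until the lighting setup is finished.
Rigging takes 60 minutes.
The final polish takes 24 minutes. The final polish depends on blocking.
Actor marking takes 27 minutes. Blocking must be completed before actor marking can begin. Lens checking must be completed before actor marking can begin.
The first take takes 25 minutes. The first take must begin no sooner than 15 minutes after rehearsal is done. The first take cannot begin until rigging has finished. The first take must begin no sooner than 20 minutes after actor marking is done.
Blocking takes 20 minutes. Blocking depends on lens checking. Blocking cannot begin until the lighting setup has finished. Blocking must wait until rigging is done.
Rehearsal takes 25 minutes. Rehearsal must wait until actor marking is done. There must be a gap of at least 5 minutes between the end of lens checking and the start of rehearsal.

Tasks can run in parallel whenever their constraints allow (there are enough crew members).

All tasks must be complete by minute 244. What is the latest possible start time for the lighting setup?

Nothing follows the first take; the deadline of minute 244 is its only limit. It must start by 244 − 25 = minute 219.
Rehearsal has to be done before the first take (must start by minute 219, minus 15-minute gap → minute 204). That means finishing by minute 204, i.e. starting by 204 − 25 = minute 179.
Actor marking feeds rehearsal (must start by minute 179); the first take (must start by minute 219, minus 20-minute gap → minute 199). Taking the minimum, actor marking must finish by minute 179 and start by 179 − 27 = minute 152.
To finish by minute 244, the final polish (duration 24) must start no later than minute 220.
Blocking must finish in time for actor marking (must start by minute 152); the final polish (must start by minute 220). The tightest is minute 152, so blocking must start by 152 − 20 = minute 132.
Lens checking has several dependents: blocking (must start by minute 132); actor marking (must start by minute 152); rehearsal (must start by minute 179, minus 5-minute gap → minute 174). The earliest of those limits is minute 132, so lens checking must start by 132 − 40 = minute 92.
The lighting setup has several dependents: lens checking (must start by minute 92); blocking (must start by minute 132). The earliest of those limits is minute 92, so the lighting setup must start by 92 − 50 = minute 42.

42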